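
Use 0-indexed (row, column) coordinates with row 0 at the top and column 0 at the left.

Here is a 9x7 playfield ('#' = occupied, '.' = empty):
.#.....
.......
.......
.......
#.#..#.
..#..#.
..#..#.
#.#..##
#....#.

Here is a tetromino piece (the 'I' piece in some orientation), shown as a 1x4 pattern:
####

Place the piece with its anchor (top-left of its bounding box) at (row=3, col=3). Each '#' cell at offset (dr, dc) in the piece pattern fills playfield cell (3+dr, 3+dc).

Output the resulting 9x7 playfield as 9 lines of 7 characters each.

Answer: .#.....
.......
.......
...####
#.#..#.
..#..#.
..#..#.
#.#..##
#....#.

Derivation:
Fill (3+0,3+0) = (3,3)
Fill (3+0,3+1) = (3,4)
Fill (3+0,3+2) = (3,5)
Fill (3+0,3+3) = (3,6)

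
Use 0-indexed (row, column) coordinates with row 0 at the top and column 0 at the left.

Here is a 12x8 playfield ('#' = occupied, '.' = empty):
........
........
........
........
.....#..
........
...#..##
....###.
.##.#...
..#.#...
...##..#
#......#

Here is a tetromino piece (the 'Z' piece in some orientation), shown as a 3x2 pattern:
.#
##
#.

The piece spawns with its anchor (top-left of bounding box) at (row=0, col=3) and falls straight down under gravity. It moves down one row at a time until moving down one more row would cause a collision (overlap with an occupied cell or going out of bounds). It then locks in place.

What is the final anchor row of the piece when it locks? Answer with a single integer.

Answer: 3

Derivation:
Spawn at (row=0, col=3). Try each row:
  row 0: fits
  row 1: fits
  row 2: fits
  row 3: fits
  row 4: blocked -> lock at row 3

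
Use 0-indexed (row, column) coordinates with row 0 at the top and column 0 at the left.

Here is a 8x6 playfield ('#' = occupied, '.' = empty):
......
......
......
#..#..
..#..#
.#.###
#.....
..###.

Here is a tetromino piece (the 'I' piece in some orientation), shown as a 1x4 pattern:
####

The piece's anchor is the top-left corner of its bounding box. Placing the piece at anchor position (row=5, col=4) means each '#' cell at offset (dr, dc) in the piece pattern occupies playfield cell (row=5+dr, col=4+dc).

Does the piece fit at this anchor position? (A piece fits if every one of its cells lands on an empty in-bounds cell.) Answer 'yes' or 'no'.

Check each piece cell at anchor (5, 4):
  offset (0,0) -> (5,4): occupied ('#') -> FAIL
  offset (0,1) -> (5,5): occupied ('#') -> FAIL
  offset (0,2) -> (5,6): out of bounds -> FAIL
  offset (0,3) -> (5,7): out of bounds -> FAIL
All cells valid: no

Answer: no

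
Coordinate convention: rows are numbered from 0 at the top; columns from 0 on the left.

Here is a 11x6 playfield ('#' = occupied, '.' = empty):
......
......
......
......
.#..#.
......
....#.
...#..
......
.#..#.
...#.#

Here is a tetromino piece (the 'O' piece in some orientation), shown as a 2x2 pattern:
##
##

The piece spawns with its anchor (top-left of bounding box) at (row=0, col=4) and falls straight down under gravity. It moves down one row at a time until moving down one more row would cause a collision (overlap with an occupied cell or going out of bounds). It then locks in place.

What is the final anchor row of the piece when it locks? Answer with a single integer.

Spawn at (row=0, col=4). Try each row:
  row 0: fits
  row 1: fits
  row 2: fits
  row 3: blocked -> lock at row 2

Answer: 2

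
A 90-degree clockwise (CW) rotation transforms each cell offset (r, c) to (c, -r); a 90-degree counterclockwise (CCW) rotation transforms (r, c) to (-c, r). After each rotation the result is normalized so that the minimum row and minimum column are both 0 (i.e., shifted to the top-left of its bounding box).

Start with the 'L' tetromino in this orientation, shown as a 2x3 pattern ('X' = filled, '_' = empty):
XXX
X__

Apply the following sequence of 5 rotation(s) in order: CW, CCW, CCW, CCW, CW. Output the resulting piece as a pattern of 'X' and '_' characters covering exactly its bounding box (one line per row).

Answer: X_
X_
XX

Derivation:
Start:
XXX
X__
After rotation 1 (CW):
XX
_X
_X
After rotation 2 (CCW):
XXX
X__
After rotation 3 (CCW):
X_
X_
XX
After rotation 4 (CCW):
__X
XXX
After rotation 5 (CW):
X_
X_
XX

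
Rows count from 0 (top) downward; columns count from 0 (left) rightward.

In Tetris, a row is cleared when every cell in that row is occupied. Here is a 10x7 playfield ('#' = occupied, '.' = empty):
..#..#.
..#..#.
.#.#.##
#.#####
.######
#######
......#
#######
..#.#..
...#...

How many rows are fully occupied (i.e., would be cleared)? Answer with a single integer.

Answer: 2

Derivation:
Check each row:
  row 0: 5 empty cells -> not full
  row 1: 5 empty cells -> not full
  row 2: 3 empty cells -> not full
  row 3: 1 empty cell -> not full
  row 4: 1 empty cell -> not full
  row 5: 0 empty cells -> FULL (clear)
  row 6: 6 empty cells -> not full
  row 7: 0 empty cells -> FULL (clear)
  row 8: 5 empty cells -> not full
  row 9: 6 empty cells -> not full
Total rows cleared: 2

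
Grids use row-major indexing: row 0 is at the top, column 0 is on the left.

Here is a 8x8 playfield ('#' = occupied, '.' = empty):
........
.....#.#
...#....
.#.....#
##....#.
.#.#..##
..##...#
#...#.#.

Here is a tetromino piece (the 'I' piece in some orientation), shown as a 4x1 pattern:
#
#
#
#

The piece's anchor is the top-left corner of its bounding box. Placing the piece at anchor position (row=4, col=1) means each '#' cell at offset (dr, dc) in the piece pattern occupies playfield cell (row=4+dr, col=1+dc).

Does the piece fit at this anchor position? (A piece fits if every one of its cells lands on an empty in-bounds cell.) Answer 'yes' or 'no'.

Answer: no

Derivation:
Check each piece cell at anchor (4, 1):
  offset (0,0) -> (4,1): occupied ('#') -> FAIL
  offset (1,0) -> (5,1): occupied ('#') -> FAIL
  offset (2,0) -> (6,1): empty -> OK
  offset (3,0) -> (7,1): empty -> OK
All cells valid: no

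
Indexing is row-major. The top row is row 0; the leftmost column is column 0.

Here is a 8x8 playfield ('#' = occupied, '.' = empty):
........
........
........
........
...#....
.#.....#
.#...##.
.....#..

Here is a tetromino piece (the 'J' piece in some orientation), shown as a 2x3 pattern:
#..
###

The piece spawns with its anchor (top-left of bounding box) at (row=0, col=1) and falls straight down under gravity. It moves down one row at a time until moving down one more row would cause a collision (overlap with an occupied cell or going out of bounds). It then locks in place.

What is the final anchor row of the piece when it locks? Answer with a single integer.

Answer: 2

Derivation:
Spawn at (row=0, col=1). Try each row:
  row 0: fits
  row 1: fits
  row 2: fits
  row 3: blocked -> lock at row 2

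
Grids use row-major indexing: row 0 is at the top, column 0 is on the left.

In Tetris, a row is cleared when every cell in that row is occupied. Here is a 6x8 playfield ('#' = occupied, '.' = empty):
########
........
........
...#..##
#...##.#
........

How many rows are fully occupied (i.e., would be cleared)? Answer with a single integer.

Answer: 1

Derivation:
Check each row:
  row 0: 0 empty cells -> FULL (clear)
  row 1: 8 empty cells -> not full
  row 2: 8 empty cells -> not full
  row 3: 5 empty cells -> not full
  row 4: 4 empty cells -> not full
  row 5: 8 empty cells -> not full
Total rows cleared: 1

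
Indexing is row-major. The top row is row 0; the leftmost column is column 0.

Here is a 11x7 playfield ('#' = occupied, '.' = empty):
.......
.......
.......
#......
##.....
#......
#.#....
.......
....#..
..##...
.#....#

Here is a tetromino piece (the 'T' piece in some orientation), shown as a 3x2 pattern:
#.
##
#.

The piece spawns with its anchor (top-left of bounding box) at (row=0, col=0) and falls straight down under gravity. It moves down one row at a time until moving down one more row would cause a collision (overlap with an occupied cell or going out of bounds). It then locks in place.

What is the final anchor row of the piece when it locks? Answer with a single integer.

Spawn at (row=0, col=0). Try each row:
  row 0: fits
  row 1: blocked -> lock at row 0

Answer: 0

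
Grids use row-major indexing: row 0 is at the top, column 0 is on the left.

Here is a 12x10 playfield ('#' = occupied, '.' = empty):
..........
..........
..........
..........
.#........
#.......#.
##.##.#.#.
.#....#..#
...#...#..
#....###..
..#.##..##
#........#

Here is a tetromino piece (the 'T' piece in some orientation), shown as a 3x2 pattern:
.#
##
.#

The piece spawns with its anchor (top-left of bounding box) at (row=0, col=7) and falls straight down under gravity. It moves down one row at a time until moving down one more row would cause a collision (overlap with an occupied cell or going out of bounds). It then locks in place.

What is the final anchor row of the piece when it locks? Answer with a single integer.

Answer: 2

Derivation:
Spawn at (row=0, col=7). Try each row:
  row 0: fits
  row 1: fits
  row 2: fits
  row 3: blocked -> lock at row 2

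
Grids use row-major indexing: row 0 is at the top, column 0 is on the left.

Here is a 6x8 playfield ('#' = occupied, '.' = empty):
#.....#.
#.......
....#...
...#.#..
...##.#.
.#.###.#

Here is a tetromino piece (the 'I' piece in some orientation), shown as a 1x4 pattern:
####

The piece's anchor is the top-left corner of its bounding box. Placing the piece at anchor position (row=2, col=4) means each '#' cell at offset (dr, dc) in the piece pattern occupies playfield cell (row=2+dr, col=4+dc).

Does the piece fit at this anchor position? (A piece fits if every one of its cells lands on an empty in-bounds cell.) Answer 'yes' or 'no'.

Answer: no

Derivation:
Check each piece cell at anchor (2, 4):
  offset (0,0) -> (2,4): occupied ('#') -> FAIL
  offset (0,1) -> (2,5): empty -> OK
  offset (0,2) -> (2,6): empty -> OK
  offset (0,3) -> (2,7): empty -> OK
All cells valid: no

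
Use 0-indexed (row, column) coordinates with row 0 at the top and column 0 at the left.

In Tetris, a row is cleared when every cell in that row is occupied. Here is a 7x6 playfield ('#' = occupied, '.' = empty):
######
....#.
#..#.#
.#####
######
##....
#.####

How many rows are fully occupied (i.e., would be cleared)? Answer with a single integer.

Check each row:
  row 0: 0 empty cells -> FULL (clear)
  row 1: 5 empty cells -> not full
  row 2: 3 empty cells -> not full
  row 3: 1 empty cell -> not full
  row 4: 0 empty cells -> FULL (clear)
  row 5: 4 empty cells -> not full
  row 6: 1 empty cell -> not full
Total rows cleared: 2

Answer: 2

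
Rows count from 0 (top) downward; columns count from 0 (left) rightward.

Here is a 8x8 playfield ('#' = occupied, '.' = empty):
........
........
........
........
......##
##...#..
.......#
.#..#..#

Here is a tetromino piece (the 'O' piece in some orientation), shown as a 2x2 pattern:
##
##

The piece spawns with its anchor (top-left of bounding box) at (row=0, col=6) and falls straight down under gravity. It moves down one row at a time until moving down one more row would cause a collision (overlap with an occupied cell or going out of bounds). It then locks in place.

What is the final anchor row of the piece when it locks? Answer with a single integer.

Spawn at (row=0, col=6). Try each row:
  row 0: fits
  row 1: fits
  row 2: fits
  row 3: blocked -> lock at row 2

Answer: 2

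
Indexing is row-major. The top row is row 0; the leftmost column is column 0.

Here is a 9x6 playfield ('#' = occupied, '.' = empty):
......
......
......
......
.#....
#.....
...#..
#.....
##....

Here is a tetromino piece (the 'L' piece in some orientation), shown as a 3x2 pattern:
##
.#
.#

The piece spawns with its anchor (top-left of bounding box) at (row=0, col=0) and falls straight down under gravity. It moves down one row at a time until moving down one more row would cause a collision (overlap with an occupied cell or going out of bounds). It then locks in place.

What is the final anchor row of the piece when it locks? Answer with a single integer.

Answer: 1

Derivation:
Spawn at (row=0, col=0). Try each row:
  row 0: fits
  row 1: fits
  row 2: blocked -> lock at row 1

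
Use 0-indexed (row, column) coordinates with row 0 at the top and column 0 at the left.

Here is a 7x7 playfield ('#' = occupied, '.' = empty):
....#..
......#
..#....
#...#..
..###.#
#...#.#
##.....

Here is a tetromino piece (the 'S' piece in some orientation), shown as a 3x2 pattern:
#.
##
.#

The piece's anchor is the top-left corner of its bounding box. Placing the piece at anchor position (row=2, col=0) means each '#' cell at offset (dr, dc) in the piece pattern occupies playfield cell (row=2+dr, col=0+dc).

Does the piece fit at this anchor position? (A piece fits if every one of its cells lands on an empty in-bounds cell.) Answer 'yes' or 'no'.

Check each piece cell at anchor (2, 0):
  offset (0,0) -> (2,0): empty -> OK
  offset (1,0) -> (3,0): occupied ('#') -> FAIL
  offset (1,1) -> (3,1): empty -> OK
  offset (2,1) -> (4,1): empty -> OK
All cells valid: no

Answer: no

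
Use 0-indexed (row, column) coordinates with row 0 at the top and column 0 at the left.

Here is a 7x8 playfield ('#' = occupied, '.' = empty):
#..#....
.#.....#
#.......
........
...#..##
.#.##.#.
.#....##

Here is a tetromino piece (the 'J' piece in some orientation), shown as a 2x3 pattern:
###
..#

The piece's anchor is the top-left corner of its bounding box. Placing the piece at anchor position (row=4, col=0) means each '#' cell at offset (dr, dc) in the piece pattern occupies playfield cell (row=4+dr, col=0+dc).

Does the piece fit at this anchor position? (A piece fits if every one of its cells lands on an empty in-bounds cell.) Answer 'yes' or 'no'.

Check each piece cell at anchor (4, 0):
  offset (0,0) -> (4,0): empty -> OK
  offset (0,1) -> (4,1): empty -> OK
  offset (0,2) -> (4,2): empty -> OK
  offset (1,2) -> (5,2): empty -> OK
All cells valid: yes

Answer: yes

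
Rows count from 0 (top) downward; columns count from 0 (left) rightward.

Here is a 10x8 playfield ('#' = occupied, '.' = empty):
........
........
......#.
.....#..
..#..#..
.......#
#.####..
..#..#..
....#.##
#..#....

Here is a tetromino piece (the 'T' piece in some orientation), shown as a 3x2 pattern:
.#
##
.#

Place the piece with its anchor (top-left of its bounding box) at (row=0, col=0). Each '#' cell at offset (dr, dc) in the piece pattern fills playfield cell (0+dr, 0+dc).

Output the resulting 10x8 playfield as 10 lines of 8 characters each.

Fill (0+0,0+1) = (0,1)
Fill (0+1,0+0) = (1,0)
Fill (0+1,0+1) = (1,1)
Fill (0+2,0+1) = (2,1)

Answer: .#......
##......
.#....#.
.....#..
..#..#..
.......#
#.####..
..#..#..
....#.##
#..#....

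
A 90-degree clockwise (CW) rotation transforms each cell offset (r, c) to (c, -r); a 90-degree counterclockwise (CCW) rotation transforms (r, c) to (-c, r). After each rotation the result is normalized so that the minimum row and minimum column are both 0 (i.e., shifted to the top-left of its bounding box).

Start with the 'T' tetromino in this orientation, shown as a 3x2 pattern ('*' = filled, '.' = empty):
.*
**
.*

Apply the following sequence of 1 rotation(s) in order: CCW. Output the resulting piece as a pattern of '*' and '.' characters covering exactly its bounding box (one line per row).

Answer: ***
.*.

Derivation:
Start:
.*
**
.*
After rotation 1 (CCW):
***
.*.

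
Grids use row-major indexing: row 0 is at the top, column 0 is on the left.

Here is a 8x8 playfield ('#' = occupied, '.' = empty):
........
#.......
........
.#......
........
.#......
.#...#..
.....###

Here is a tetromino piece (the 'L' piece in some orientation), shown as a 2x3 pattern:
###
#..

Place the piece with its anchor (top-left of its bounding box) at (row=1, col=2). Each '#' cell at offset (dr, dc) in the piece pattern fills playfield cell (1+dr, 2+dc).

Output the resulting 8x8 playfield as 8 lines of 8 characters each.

Fill (1+0,2+0) = (1,2)
Fill (1+0,2+1) = (1,3)
Fill (1+0,2+2) = (1,4)
Fill (1+1,2+0) = (2,2)

Answer: ........
#.###...
..#.....
.#......
........
.#......
.#...#..
.....###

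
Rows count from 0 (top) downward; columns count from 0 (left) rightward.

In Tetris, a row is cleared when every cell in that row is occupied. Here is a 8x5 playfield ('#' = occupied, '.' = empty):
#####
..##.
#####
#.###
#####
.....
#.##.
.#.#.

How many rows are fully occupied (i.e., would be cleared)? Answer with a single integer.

Answer: 3

Derivation:
Check each row:
  row 0: 0 empty cells -> FULL (clear)
  row 1: 3 empty cells -> not full
  row 2: 0 empty cells -> FULL (clear)
  row 3: 1 empty cell -> not full
  row 4: 0 empty cells -> FULL (clear)
  row 5: 5 empty cells -> not full
  row 6: 2 empty cells -> not full
  row 7: 3 empty cells -> not full
Total rows cleared: 3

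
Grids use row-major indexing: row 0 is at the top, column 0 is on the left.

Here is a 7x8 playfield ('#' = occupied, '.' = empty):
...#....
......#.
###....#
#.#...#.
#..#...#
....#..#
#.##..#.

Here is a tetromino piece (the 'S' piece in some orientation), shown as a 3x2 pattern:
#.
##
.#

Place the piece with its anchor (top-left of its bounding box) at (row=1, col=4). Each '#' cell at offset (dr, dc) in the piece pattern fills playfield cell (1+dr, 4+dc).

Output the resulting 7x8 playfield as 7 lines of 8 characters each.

Answer: ...#....
....#.#.
###.##.#
#.#..##.
#..#...#
....#..#
#.##..#.

Derivation:
Fill (1+0,4+0) = (1,4)
Fill (1+1,4+0) = (2,4)
Fill (1+1,4+1) = (2,5)
Fill (1+2,4+1) = (3,5)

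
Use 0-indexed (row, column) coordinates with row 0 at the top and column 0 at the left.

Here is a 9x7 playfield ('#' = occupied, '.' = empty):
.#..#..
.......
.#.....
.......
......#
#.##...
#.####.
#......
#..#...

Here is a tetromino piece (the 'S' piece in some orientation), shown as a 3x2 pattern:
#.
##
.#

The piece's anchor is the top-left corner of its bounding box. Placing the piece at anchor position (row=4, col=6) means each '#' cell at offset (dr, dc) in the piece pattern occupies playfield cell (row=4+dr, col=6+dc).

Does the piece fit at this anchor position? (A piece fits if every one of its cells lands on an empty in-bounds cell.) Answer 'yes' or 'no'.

Answer: no

Derivation:
Check each piece cell at anchor (4, 6):
  offset (0,0) -> (4,6): occupied ('#') -> FAIL
  offset (1,0) -> (5,6): empty -> OK
  offset (1,1) -> (5,7): out of bounds -> FAIL
  offset (2,1) -> (6,7): out of bounds -> FAIL
All cells valid: no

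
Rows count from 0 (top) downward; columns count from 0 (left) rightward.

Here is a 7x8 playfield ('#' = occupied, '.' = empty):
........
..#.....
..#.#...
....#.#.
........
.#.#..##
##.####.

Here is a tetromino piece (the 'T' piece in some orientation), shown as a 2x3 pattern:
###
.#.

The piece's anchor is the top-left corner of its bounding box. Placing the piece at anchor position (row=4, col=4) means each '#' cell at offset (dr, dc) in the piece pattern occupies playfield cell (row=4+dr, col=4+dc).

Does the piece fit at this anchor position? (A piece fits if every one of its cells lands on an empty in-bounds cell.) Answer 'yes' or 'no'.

Check each piece cell at anchor (4, 4):
  offset (0,0) -> (4,4): empty -> OK
  offset (0,1) -> (4,5): empty -> OK
  offset (0,2) -> (4,6): empty -> OK
  offset (1,1) -> (5,5): empty -> OK
All cells valid: yes

Answer: yes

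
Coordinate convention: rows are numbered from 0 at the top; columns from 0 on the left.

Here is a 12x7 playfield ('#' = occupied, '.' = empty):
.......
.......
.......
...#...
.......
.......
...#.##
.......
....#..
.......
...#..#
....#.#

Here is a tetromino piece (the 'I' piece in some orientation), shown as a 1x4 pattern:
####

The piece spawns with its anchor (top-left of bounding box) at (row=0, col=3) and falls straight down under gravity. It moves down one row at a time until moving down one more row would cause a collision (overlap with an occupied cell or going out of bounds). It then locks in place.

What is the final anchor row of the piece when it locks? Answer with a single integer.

Answer: 2

Derivation:
Spawn at (row=0, col=3). Try each row:
  row 0: fits
  row 1: fits
  row 2: fits
  row 3: blocked -> lock at row 2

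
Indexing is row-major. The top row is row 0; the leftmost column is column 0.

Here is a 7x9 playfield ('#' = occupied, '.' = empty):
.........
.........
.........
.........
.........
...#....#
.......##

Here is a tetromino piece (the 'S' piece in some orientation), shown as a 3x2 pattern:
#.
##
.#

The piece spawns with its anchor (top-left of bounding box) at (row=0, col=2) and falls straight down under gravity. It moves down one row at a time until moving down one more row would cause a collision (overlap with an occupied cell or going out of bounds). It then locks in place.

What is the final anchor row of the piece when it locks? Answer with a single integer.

Answer: 2

Derivation:
Spawn at (row=0, col=2). Try each row:
  row 0: fits
  row 1: fits
  row 2: fits
  row 3: blocked -> lock at row 2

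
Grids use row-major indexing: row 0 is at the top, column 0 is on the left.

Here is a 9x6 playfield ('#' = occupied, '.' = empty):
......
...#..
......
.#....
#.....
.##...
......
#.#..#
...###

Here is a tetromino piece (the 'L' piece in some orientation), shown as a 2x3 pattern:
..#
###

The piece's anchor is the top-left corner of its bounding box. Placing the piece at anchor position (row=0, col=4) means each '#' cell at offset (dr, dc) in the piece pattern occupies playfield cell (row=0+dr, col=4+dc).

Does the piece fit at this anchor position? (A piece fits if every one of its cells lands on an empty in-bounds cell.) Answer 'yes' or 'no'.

Check each piece cell at anchor (0, 4):
  offset (0,2) -> (0,6): out of bounds -> FAIL
  offset (1,0) -> (1,4): empty -> OK
  offset (1,1) -> (1,5): empty -> OK
  offset (1,2) -> (1,6): out of bounds -> FAIL
All cells valid: no

Answer: no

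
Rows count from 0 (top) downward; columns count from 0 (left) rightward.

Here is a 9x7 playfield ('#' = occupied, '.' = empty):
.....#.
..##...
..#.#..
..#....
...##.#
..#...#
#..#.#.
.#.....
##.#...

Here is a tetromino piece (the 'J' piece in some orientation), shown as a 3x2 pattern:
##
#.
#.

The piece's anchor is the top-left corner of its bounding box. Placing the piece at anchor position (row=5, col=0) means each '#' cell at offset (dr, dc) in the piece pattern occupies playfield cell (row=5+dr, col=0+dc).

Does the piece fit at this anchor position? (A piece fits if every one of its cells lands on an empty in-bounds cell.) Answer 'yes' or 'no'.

Answer: no

Derivation:
Check each piece cell at anchor (5, 0):
  offset (0,0) -> (5,0): empty -> OK
  offset (0,1) -> (5,1): empty -> OK
  offset (1,0) -> (6,0): occupied ('#') -> FAIL
  offset (2,0) -> (7,0): empty -> OK
All cells valid: no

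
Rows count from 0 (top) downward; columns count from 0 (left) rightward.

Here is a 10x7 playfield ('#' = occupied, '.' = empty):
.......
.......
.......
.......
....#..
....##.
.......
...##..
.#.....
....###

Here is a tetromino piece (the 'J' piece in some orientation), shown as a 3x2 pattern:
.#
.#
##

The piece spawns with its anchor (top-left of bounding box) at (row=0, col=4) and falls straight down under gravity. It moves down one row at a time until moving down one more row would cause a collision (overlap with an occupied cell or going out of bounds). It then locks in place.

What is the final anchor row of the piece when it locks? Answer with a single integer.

Answer: 1

Derivation:
Spawn at (row=0, col=4). Try each row:
  row 0: fits
  row 1: fits
  row 2: blocked -> lock at row 1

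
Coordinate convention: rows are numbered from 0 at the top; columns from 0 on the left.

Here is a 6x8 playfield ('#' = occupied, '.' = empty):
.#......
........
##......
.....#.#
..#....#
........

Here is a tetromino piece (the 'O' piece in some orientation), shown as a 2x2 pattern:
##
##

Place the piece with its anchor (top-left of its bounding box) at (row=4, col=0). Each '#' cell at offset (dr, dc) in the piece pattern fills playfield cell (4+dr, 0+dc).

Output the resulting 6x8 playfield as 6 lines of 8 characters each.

Answer: .#......
........
##......
.....#.#
###....#
##......

Derivation:
Fill (4+0,0+0) = (4,0)
Fill (4+0,0+1) = (4,1)
Fill (4+1,0+0) = (5,0)
Fill (4+1,0+1) = (5,1)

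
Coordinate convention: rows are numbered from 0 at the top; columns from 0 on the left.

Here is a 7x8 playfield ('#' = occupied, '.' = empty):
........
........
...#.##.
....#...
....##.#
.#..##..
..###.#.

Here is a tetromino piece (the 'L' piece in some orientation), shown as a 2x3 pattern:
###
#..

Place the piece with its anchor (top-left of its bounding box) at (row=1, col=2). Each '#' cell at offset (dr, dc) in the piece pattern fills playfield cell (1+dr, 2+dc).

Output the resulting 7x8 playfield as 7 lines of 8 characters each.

Fill (1+0,2+0) = (1,2)
Fill (1+0,2+1) = (1,3)
Fill (1+0,2+2) = (1,4)
Fill (1+1,2+0) = (2,2)

Answer: ........
..###...
..##.##.
....#...
....##.#
.#..##..
..###.#.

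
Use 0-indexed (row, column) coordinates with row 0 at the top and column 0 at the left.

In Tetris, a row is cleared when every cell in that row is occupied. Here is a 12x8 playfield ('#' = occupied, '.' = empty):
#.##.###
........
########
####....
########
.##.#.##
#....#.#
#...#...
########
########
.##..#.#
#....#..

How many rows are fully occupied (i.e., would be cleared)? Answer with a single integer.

Check each row:
  row 0: 2 empty cells -> not full
  row 1: 8 empty cells -> not full
  row 2: 0 empty cells -> FULL (clear)
  row 3: 4 empty cells -> not full
  row 4: 0 empty cells -> FULL (clear)
  row 5: 3 empty cells -> not full
  row 6: 5 empty cells -> not full
  row 7: 6 empty cells -> not full
  row 8: 0 empty cells -> FULL (clear)
  row 9: 0 empty cells -> FULL (clear)
  row 10: 4 empty cells -> not full
  row 11: 6 empty cells -> not full
Total rows cleared: 4

Answer: 4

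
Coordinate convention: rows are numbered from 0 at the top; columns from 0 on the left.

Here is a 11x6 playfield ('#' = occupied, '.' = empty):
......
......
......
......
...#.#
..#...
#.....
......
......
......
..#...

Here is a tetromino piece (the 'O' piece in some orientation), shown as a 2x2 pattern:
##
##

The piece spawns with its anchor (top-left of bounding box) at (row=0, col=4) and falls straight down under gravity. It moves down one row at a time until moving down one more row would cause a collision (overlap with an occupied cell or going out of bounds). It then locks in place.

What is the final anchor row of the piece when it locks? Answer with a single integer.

Spawn at (row=0, col=4). Try each row:
  row 0: fits
  row 1: fits
  row 2: fits
  row 3: blocked -> lock at row 2

Answer: 2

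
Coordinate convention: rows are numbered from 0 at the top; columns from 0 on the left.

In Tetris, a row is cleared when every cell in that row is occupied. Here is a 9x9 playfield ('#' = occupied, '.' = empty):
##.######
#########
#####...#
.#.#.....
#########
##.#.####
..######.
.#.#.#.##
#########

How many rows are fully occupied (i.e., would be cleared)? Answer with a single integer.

Check each row:
  row 0: 1 empty cell -> not full
  row 1: 0 empty cells -> FULL (clear)
  row 2: 3 empty cells -> not full
  row 3: 7 empty cells -> not full
  row 4: 0 empty cells -> FULL (clear)
  row 5: 2 empty cells -> not full
  row 6: 3 empty cells -> not full
  row 7: 4 empty cells -> not full
  row 8: 0 empty cells -> FULL (clear)
Total rows cleared: 3

Answer: 3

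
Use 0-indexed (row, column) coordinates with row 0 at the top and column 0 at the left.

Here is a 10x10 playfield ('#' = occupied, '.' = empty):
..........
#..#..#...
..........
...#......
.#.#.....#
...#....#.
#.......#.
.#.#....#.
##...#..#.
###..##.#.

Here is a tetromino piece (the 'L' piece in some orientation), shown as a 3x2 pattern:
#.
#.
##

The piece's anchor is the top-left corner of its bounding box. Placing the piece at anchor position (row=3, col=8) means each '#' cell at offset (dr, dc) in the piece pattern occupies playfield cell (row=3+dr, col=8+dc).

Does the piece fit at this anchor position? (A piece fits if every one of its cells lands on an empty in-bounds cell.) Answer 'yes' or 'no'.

Answer: no

Derivation:
Check each piece cell at anchor (3, 8):
  offset (0,0) -> (3,8): empty -> OK
  offset (1,0) -> (4,8): empty -> OK
  offset (2,0) -> (5,8): occupied ('#') -> FAIL
  offset (2,1) -> (5,9): empty -> OK
All cells valid: no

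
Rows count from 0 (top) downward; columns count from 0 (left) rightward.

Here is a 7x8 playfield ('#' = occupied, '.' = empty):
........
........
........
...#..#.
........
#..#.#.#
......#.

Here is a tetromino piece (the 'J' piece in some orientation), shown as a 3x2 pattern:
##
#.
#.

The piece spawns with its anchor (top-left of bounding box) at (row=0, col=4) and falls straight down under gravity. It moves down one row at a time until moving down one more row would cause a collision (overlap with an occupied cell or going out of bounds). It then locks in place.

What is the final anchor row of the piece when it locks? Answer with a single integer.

Spawn at (row=0, col=4). Try each row:
  row 0: fits
  row 1: fits
  row 2: fits
  row 3: fits
  row 4: fits
  row 5: blocked -> lock at row 4

Answer: 4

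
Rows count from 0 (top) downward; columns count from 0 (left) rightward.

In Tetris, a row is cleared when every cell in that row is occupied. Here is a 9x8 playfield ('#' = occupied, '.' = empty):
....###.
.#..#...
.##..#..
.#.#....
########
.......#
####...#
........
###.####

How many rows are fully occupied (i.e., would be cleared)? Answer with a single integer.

Answer: 1

Derivation:
Check each row:
  row 0: 5 empty cells -> not full
  row 1: 6 empty cells -> not full
  row 2: 5 empty cells -> not full
  row 3: 6 empty cells -> not full
  row 4: 0 empty cells -> FULL (clear)
  row 5: 7 empty cells -> not full
  row 6: 3 empty cells -> not full
  row 7: 8 empty cells -> not full
  row 8: 1 empty cell -> not full
Total rows cleared: 1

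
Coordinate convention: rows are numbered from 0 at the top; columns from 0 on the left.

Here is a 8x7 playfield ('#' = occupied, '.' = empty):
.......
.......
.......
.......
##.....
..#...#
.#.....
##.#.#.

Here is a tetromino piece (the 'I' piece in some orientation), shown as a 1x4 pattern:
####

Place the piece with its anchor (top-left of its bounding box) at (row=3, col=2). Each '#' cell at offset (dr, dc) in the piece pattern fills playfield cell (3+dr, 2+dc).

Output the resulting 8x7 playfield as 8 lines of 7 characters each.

Fill (3+0,2+0) = (3,2)
Fill (3+0,2+1) = (3,3)
Fill (3+0,2+2) = (3,4)
Fill (3+0,2+3) = (3,5)

Answer: .......
.......
.......
..####.
##.....
..#...#
.#.....
##.#.#.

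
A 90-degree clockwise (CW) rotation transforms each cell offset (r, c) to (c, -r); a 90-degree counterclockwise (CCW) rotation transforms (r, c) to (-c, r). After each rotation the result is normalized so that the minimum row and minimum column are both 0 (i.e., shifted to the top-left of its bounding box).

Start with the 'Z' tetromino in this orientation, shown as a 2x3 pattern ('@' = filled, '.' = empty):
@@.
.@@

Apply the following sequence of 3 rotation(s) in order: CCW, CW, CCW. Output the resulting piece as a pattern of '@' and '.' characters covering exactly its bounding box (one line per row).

Answer: .@
@@
@.

Derivation:
Start:
@@.
.@@
After rotation 1 (CCW):
.@
@@
@.
After rotation 2 (CW):
@@.
.@@
After rotation 3 (CCW):
.@
@@
@.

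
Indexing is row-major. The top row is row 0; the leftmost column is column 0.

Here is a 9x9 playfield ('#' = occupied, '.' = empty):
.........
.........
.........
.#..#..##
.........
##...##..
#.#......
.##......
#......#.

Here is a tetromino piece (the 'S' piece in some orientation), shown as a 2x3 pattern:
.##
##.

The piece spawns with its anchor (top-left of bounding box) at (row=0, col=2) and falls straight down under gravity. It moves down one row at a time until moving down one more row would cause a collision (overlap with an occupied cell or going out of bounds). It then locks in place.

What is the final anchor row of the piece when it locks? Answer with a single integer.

Spawn at (row=0, col=2). Try each row:
  row 0: fits
  row 1: fits
  row 2: fits
  row 3: blocked -> lock at row 2

Answer: 2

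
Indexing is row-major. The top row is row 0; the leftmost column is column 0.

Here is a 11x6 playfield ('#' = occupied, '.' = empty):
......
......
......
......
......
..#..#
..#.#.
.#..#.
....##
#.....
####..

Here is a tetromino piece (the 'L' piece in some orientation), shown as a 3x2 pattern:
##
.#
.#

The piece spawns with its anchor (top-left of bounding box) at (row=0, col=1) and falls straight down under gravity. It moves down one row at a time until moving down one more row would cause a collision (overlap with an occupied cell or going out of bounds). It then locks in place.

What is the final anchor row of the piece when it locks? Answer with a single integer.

Answer: 2

Derivation:
Spawn at (row=0, col=1). Try each row:
  row 0: fits
  row 1: fits
  row 2: fits
  row 3: blocked -> lock at row 2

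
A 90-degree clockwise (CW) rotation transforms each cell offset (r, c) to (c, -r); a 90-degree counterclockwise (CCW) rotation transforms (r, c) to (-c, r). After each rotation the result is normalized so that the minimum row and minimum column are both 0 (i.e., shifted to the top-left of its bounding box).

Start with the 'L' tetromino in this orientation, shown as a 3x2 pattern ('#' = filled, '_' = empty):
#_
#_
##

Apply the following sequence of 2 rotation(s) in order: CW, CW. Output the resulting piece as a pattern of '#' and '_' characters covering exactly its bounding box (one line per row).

Answer: ##
_#
_#

Derivation:
Start:
#_
#_
##
After rotation 1 (CW):
###
#__
After rotation 2 (CW):
##
_#
_#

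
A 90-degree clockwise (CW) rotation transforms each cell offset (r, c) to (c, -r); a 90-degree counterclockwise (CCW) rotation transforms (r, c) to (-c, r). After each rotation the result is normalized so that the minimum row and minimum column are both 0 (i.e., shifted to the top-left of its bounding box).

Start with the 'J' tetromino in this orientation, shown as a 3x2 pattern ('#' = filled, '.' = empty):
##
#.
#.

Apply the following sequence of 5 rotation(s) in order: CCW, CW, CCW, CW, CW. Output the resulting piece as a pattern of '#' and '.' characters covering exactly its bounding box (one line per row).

Answer: ###
..#

Derivation:
Start:
##
#.
#.
After rotation 1 (CCW):
#..
###
After rotation 2 (CW):
##
#.
#.
After rotation 3 (CCW):
#..
###
After rotation 4 (CW):
##
#.
#.
After rotation 5 (CW):
###
..#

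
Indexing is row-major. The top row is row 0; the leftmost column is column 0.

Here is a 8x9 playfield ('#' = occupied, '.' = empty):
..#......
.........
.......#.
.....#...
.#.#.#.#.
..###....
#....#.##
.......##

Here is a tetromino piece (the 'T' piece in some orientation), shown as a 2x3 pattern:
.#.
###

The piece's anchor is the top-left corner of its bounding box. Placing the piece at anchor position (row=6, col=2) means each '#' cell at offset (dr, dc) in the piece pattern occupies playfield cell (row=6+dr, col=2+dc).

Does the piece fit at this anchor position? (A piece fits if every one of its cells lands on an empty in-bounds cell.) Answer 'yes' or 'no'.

Answer: yes

Derivation:
Check each piece cell at anchor (6, 2):
  offset (0,1) -> (6,3): empty -> OK
  offset (1,0) -> (7,2): empty -> OK
  offset (1,1) -> (7,3): empty -> OK
  offset (1,2) -> (7,4): empty -> OK
All cells valid: yes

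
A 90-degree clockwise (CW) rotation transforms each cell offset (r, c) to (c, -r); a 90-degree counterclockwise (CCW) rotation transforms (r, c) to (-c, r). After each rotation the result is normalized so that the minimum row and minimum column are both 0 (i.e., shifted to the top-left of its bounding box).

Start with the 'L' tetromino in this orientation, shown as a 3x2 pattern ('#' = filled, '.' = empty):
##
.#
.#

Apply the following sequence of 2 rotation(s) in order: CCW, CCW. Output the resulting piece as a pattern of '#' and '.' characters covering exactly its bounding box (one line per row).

Answer: #.
#.
##

Derivation:
Start:
##
.#
.#
After rotation 1 (CCW):
###
#..
After rotation 2 (CCW):
#.
#.
##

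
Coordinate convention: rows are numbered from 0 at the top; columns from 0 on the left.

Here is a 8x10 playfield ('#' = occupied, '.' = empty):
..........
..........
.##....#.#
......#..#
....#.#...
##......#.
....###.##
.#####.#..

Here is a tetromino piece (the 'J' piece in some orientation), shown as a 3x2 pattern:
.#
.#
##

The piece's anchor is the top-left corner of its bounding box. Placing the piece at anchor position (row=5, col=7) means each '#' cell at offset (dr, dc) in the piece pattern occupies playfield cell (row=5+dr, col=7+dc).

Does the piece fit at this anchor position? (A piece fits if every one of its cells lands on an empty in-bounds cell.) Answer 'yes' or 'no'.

Answer: no

Derivation:
Check each piece cell at anchor (5, 7):
  offset (0,1) -> (5,8): occupied ('#') -> FAIL
  offset (1,1) -> (6,8): occupied ('#') -> FAIL
  offset (2,0) -> (7,7): occupied ('#') -> FAIL
  offset (2,1) -> (7,8): empty -> OK
All cells valid: no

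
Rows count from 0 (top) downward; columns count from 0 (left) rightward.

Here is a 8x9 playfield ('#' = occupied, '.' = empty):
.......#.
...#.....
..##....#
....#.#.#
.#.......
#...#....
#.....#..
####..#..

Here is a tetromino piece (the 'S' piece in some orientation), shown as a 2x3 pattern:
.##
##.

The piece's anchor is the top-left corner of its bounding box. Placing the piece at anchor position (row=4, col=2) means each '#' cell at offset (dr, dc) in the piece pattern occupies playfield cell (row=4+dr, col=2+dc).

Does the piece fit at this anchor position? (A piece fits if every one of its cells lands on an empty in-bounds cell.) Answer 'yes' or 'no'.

Check each piece cell at anchor (4, 2):
  offset (0,1) -> (4,3): empty -> OK
  offset (0,2) -> (4,4): empty -> OK
  offset (1,0) -> (5,2): empty -> OK
  offset (1,1) -> (5,3): empty -> OK
All cells valid: yes

Answer: yes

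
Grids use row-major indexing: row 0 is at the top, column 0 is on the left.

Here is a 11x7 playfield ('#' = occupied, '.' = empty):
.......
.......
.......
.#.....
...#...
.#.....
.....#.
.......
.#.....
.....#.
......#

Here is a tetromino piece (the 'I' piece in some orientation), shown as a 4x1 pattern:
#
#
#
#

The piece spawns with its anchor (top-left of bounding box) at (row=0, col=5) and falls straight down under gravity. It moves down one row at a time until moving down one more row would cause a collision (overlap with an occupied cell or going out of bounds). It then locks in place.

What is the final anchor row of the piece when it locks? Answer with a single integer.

Answer: 2

Derivation:
Spawn at (row=0, col=5). Try each row:
  row 0: fits
  row 1: fits
  row 2: fits
  row 3: blocked -> lock at row 2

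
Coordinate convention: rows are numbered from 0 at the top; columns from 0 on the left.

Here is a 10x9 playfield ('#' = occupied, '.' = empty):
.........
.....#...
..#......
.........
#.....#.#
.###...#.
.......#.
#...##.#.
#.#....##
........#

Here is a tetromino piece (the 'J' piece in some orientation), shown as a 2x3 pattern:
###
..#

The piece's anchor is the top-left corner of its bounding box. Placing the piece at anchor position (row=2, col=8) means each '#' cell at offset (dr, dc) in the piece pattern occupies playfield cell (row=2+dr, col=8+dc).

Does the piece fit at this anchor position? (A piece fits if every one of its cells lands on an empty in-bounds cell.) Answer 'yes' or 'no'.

Answer: no

Derivation:
Check each piece cell at anchor (2, 8):
  offset (0,0) -> (2,8): empty -> OK
  offset (0,1) -> (2,9): out of bounds -> FAIL
  offset (0,2) -> (2,10): out of bounds -> FAIL
  offset (1,2) -> (3,10): out of bounds -> FAIL
All cells valid: no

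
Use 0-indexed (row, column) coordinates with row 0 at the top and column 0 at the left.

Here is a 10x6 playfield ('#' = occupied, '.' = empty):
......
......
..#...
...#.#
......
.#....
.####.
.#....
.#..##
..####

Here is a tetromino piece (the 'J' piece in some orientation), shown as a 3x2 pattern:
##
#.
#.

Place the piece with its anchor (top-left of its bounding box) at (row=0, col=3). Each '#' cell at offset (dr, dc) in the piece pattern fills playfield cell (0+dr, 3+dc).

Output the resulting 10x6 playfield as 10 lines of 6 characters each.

Answer: ...##.
...#..
..##..
...#.#
......
.#....
.####.
.#....
.#..##
..####

Derivation:
Fill (0+0,3+0) = (0,3)
Fill (0+0,3+1) = (0,4)
Fill (0+1,3+0) = (1,3)
Fill (0+2,3+0) = (2,3)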